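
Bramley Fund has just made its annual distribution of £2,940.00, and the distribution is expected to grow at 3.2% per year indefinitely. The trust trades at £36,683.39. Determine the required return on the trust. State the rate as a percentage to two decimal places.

D₁ = £2,940.00 × 1.032 = £3,034.0800
P = D₁/(r − g) ⇒ r = D₁/P + g = £3,034.0800/£36,683.39 + 0.032 = 0.082710 + 0.032 = 0.114710

11.47%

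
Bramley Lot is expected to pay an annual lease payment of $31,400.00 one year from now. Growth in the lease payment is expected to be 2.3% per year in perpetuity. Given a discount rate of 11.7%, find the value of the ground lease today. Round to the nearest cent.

$334042.55

Growing perpetuity: P = D₁ / (r − g) = $31,400.0000 / (0.117 − 0.023) = $334,042.55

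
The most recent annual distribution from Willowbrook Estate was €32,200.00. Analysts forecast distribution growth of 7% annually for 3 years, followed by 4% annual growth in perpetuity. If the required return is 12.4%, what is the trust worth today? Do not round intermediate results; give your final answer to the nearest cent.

D_1 = 34454.00000
D_2 = 36865.78000
D_3 = 39446.38460
Terminal value at year 3: TV = D_3×(1+g_2)/(r−g_2) = 41024.23998/0.084 = 488383.80933
P_0 = D_1/(1+r)^1 + D_2/(1+r)^2 + D_3/(1+r)^3 + TV/(1+r)^3
    = 30653.02491 + 29180.37069 + 27778.46676 + 343923.87416 = 431535.73652

€431535.74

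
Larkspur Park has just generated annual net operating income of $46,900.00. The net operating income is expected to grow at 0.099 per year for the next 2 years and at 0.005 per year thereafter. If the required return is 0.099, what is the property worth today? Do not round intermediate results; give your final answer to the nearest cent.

D_1 = 51543.10000
D_2 = 56645.86690
Terminal value at year 2: TV = D_2×(1+g_2)/(r−g_2) = 56929.09623/0.094 = 605628.68335
P_0 = D_1/(1+r)^1 + D_2/(1+r)^2 + TV/(1+r)^2
    = 46900.00000 + 46900.00000 + 501430.85106 = 595230.85106

$595230.85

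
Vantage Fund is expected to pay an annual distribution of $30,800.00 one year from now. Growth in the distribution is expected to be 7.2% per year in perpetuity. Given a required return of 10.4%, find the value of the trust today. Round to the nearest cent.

Growing perpetuity: P = D₁ / (r − g) = $30,800.0000 / (0.104 − 0.072) = $962,500.00

$962500.00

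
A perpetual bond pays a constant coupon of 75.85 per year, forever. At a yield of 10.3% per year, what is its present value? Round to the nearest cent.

736.41

Level perpetuity: PV = C / r = 75.85 / 0.103 = 736.41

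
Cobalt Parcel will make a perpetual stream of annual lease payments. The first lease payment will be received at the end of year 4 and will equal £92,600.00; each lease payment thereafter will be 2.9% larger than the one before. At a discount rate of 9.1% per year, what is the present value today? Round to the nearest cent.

£1150125.00

Value at end of year 3: C₁ / (r − g) = £92,600.00 / (0.091 − 0.029) = £1,493,548.3871
Discount to today: PV = £1,493,548.3871 / (1 + 0.091)^3 = £1,493,548.3871 / 1.298597 = £1,150,125.00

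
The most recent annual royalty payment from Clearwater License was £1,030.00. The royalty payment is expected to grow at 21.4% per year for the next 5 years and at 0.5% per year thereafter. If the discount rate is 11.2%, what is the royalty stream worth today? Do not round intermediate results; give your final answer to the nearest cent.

£21756.24

D_1 = 1250.42000
D_2 = 1518.00988
D_3 = 1842.86399
D_4 = 2237.23689
D_5 = 2716.00558
Terminal value at year 5: TV = D_5×(1+g_2)/(r−g_2) = 2729.58561/0.107 = 25510.14590
P_0 = D_1/(1+r)^1 + D_2/(1+r)^2 + D_3/(1+r)^3 + D_4/(1+r)^4 + D_5/(1+r)^5 + TV/(1+r)^5
    = 1124.47842 + 1227.62302 + 1340.22873 + 1463.16338 + 1597.37441 + 15003.37645 = 21756.24440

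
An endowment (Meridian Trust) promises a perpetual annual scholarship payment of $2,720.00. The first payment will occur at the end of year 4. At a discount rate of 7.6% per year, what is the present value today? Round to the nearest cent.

Value at end of year 3: C / r = $2,720.00 / 0.076 = $35,789.4737
Discount to today: PV = $35,789.4737 / (1 + 0.076)^3 = $35,789.4737 / 1.245767 = $28,728.87

$28728.87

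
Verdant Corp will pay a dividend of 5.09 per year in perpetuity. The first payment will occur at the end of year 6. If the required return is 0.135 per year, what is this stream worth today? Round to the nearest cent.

Value at end of year 5: C / r = 5.09 / 0.135 = 37.7037
Discount to today: PV = 37.7037 / (1 + 0.135)^5 = 37.7037 / 1.883559 = 20.02

20.02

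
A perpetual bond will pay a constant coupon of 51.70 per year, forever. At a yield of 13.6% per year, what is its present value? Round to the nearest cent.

380.15

Level perpetuity: PV = C / r = 51.70 / 0.136 = 380.15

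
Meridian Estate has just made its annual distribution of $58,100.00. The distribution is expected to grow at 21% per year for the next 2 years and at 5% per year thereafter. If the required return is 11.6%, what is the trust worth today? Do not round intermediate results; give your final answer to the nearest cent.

$1217878.73

D_1 = 70301.00000
D_2 = 85064.21000
Terminal value at year 2: TV = D_2×(1+g_2)/(r−g_2) = 89317.42050/0.066 = 1353294.25000
P_0 = D_1/(1+r)^1 + D_2/(1+r)^2 + TV/(1+r)^2
    = 62993.72760 + 68299.65089 + 1086585.35508 = 1217878.73357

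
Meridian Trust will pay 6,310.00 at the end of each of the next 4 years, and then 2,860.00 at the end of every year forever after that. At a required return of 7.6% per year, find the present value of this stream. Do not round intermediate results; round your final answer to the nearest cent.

PV of 4-year annuity: 6,310.00 × [1 − (1+0.076)^−4] / 0.076 = 21086.96035
Perpetuity value at year 4: 2,860.00 / 0.076 = 37631.57895
PV of perpetuity: 37631.57895 / (1+0.076)^4 = 28073.93923
Total PV = 21086.96035 + 28073.93923 = 49160.89958

49160.90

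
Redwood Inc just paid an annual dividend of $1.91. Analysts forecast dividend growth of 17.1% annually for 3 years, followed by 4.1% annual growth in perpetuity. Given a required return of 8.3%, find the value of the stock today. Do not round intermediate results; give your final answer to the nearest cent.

D_1 = 2.23661
D_2 = 2.61907
D_3 = 3.06693
Terminal value at year 3: TV = D_3×(1+g_2)/(r−g_2) = 3.19268/0.042 = 76.01608
P_0 = D_1/(1+r)^1 + D_2/(1+r)^2 + D_3/(1+r)^3 + TV/(1+r)^3
    = 2.06520 + 2.23301 + 2.41445 + 59.84393 = 66.55659

$66.56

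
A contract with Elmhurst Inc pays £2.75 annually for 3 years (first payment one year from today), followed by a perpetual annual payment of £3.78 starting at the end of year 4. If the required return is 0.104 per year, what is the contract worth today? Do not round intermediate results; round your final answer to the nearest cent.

PV of 3-year annuity: £2.75 × [1 − (1+0.104)^−3] / 0.104 = 6.79097
Perpetuity value at year 3: £3.78 / 0.104 = 36.34615
PV of perpetuity: 36.34615 / (1+0.104)^3 = 27.01166
Total PV = 6.79097 + 27.01166 = 33.80263

£33.80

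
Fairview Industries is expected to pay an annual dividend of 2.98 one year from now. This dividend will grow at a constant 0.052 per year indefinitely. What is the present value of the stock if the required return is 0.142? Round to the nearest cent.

33.11

Growing perpetuity: P = D₁ / (r − g) = 2.9800 / (0.142 − 0.052) = 33.11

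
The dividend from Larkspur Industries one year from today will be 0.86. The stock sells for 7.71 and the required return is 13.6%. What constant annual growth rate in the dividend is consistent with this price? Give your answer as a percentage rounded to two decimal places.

P = D₁/(r−g) ⇒ g = r − D₁/P = 0.136 − 0.86/7.71 = 0.024457

2.45%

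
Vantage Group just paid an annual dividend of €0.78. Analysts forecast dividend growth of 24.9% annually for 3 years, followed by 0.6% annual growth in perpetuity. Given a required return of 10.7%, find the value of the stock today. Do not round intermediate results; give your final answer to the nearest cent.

D_1 = 0.97422
D_2 = 1.21680
D_3 = 1.51978
Terminal value at year 3: TV = D_3×(1+g_2)/(r−g_2) = 1.52890/0.101 = 15.13765
P_0 = D_1/(1+r)^1 + D_2/(1+r)^2 + D_3/(1+r)^3 + TV/(1+r)^3
    = 0.88005 + 0.99294 + 1.12031 + 11.15875 = 14.15206

€14.15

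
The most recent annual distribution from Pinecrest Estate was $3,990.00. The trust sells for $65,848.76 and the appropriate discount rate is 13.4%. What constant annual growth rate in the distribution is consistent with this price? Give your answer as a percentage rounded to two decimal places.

P = D₀(1+g)/(r−g) ⇒ P(r−g) = D₀(1+g) ⇒ g(P+D₀) = P·r − D₀
g = (P·r − D₀)/(P + D₀) = ($65,848.76×0.134 − $3,990.00) / ($65,848.76 + $3,990.00) = 0.069213

6.92%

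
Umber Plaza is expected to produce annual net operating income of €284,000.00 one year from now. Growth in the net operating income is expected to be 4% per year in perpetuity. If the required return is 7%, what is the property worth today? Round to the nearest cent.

Growing perpetuity: P = D₁ / (r − g) = €284,000.0000 / (0.07 − 0.04) = €9,466,666.67

€9466666.67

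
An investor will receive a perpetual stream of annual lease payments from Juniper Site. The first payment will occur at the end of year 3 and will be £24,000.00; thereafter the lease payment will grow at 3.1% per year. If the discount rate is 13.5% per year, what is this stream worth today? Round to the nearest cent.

£179137.36

Value at end of year 2: C₁ / (r − g) = £24,000.00 / (0.135 − 0.031) = £230,769.2308
Discount to today: PV = £230,769.2308 / (1 + 0.135)^2 = £230,769.2308 / 1.288225 = £179,137.36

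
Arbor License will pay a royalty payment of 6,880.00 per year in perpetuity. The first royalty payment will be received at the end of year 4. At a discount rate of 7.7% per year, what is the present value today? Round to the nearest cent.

Value at end of year 3: C / r = 6,880.00 / 0.077 = 89,350.6494
Discount to today: PV = 89,350.6494 / (1 + 0.077)^3 = 89,350.6494 / 1.249244 = 71,523.80

71523.80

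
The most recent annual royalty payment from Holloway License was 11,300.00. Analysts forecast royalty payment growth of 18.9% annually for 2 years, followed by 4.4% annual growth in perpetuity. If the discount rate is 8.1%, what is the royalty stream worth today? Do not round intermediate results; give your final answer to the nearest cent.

411835.09

D_1 = 13435.70000
D_2 = 15975.04730
Terminal value at year 2: TV = D_2×(1+g_2)/(r−g_2) = 16677.94938/0.037 = 450755.38868
P_0 = D_1/(1+r)^1 + D_2/(1+r)^2 + TV/(1+r)^2
    = 12428.95467 + 13670.70037 + 385735.43759 = 411835.09263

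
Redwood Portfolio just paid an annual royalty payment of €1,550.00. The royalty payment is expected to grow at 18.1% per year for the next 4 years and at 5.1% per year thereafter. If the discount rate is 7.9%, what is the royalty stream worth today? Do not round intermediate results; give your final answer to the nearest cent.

€91311.14

D_1 = 1830.55000
D_2 = 2161.87955
D_3 = 2553.17975
D_4 = 3015.30528
Terminal value at year 4: TV = D_4×(1+g_2)/(r−g_2) = 3169.08585/0.028 = 113181.63759
P_0 = D_1/(1+r)^1 + D_2/(1+r)^2 + D_3/(1+r)^3 + D_4/(1+r)^4 + TV/(1+r)^4
    = 1696.52456 + 1856.90038 + 2032.43683 + 2224.56710 + 83500.71506 = 91311.14393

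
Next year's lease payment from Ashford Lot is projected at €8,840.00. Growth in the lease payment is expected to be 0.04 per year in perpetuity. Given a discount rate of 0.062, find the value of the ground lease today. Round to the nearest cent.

Growing perpetuity: P = D₁ / (r − g) = €8,840.0000 / (0.062 − 0.04) = €401,818.18

€401818.18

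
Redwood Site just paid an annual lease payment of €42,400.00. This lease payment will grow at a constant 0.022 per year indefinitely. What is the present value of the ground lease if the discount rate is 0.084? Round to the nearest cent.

€698916.13

D₁ = D₀ × (1 + g) = €42,400.00 × 1.022 = €43,332.8000
Growing perpetuity: P = D₁ / (r − g) = €43,332.8000 / (0.084 − 0.022) = €698,916.13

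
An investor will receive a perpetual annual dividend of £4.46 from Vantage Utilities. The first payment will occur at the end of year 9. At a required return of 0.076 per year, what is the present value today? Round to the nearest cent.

£32.66

Value at end of year 8: C / r = £4.46 / 0.076 = £58.6842
Discount to today: PV = £58.6842 / (1 + 0.076)^8 = £58.6842 / 1.796794 = £32.66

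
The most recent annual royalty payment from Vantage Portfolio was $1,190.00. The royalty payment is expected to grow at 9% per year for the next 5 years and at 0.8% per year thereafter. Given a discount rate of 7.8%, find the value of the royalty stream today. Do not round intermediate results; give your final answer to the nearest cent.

D_1 = 1297.10000
D_2 = 1413.83900
D_3 = 1541.08451
D_4 = 1679.78212
D_5 = 1830.96251
Terminal value at year 5: TV = D_5×(1+g_2)/(r−g_2) = 1845.61021/0.07 = 26365.86009
P_0 = D_1/(1+r)^1 + D_2/(1+r)^2 + D_3/(1+r)^3 + D_4/(1+r)^4 + D_5/(1+r)^5 + TV/(1+r)^5
    = 1203.24675 + 1216.64097 + 1230.18428 + 1243.87835 + 1257.72486 + 18111.23805 = 24262.91327

$24262.91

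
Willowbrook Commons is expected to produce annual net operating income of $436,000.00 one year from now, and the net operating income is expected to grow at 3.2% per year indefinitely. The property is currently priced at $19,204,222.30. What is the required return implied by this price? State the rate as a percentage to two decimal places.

P = D₁/(r − g) ⇒ r = D₁/P + g = $436,000.0000/$19,204,222.30 + 0.032 = 0.022703 + 0.032 = 0.054703

5.47%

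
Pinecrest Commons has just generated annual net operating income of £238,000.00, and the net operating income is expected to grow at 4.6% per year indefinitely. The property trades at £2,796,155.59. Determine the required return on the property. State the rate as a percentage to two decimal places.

13.50%

D₁ = £238,000.00 × 1.046 = £248,948.0000
P = D₁/(r − g) ⇒ r = D₁/P + g = £248,948.0000/£2,796,155.59 + 0.046 = 0.089032 + 0.046 = 0.135032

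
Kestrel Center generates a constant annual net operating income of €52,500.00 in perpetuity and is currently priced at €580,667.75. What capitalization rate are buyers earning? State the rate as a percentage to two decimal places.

9.04%

P = C/r ⇒ r = C/P = €52,500.00/€580,667.75 = 0.090413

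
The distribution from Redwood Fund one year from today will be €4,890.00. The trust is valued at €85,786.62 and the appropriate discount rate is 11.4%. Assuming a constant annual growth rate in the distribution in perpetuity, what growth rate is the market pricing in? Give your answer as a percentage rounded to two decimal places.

P = D₁/(r−g) ⇒ g = r − D₁/P = 0.114 − €4,890.00/€85,786.62 = 0.056998

5.70%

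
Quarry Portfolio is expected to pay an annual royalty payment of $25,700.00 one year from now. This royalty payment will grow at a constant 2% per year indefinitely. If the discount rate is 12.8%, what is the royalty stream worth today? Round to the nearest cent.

Growing perpetuity: P = D₁ / (r − g) = $25,700.0000 / (0.128 − 0.02) = $237,962.96

$237962.96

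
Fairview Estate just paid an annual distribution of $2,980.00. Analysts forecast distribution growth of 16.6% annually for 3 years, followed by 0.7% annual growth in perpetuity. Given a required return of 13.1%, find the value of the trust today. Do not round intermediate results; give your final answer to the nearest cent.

$36022.28

D_1 = 3474.68000
D_2 = 4051.47688
D_3 = 4724.02204
Terminal value at year 3: TV = D_3×(1+g_2)/(r−g_2) = 4757.09020/0.124 = 38363.63062
P_0 = D_1/(1+r)^1 + D_2/(1+r)^2 + D_3/(1+r)^3 + TV/(1+r)^3
    = 3072.21927 + 3167.29237 + 3265.30761 + 26517.45777 = 36022.27703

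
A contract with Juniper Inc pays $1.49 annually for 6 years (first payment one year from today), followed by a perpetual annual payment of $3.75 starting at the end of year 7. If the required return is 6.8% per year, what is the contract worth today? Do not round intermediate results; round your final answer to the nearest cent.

$44.31

PV of 6-year annuity: $1.49 × [1 − (1+0.068)^−6] / 0.068 = 7.14621
Perpetuity value at year 6: $3.75 / 0.068 = 55.14706
PV of perpetuity: 55.14706 / (1+0.068)^6 = 37.16164
Total PV = 7.14621 + 37.16164 = 44.30784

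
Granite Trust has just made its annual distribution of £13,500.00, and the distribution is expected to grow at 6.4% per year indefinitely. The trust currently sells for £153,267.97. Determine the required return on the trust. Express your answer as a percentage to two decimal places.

D₁ = £13,500.00 × 1.064 = £14,364.0000
P = D₁/(r − g) ⇒ r = D₁/P + g = £14,364.0000/£153,267.97 + 0.064 = 0.093718 + 0.064 = 0.157718

15.77%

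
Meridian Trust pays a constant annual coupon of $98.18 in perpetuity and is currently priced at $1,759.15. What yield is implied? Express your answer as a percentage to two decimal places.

P = C/r ⇒ r = C/P = $98.18/$1,759.15 = 0.055811

5.58%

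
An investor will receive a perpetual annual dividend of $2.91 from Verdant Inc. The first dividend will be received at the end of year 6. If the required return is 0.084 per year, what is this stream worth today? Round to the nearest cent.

Value at end of year 5: C / r = $2.91 / 0.084 = $34.6429
Discount to today: PV = $34.6429 / (1 + 0.084)^5 = $34.6429 / 1.496740 = $23.15

$23.15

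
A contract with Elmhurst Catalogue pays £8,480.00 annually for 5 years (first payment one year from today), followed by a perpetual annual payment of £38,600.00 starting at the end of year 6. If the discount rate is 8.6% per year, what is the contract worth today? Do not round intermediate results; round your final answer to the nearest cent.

PV of 5-year annuity: £8,480.00 × [1 − (1+0.086)^−5] / 0.086 = 33329.44160
Perpetuity value at year 5: £38,600.00 / 0.086 = 448837.20930
PV of perpetuity: 448837.20930 / (1+0.086)^5 = 297125.36426
Total PV = 33329.44160 + 297125.36426 = 330454.80587

£330454.81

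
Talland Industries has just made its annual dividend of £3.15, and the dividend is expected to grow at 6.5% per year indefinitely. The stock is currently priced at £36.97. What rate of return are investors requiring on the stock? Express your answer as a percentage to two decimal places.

15.57%

D₁ = £3.15 × 1.065 = £3.3548
P = D₁/(r − g) ⇒ r = D₁/P + g = £3.3548/£36.97 + 0.065 = 0.090742 + 0.065 = 0.155742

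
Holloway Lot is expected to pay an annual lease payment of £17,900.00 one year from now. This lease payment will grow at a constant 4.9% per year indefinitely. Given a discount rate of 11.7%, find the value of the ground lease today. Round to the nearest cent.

£263235.29

Growing perpetuity: P = D₁ / (r − g) = £17,900.0000 / (0.117 − 0.049) = £263,235.29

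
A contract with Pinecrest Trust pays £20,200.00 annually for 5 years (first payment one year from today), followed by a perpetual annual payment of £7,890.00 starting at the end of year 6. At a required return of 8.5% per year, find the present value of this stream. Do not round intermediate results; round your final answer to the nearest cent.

PV of 5-year annuity: £20,200.00 × [1 − (1+0.085)^−5] / 0.085 = 79600.96999
Perpetuity value at year 5: £7,890.00 / 0.085 = 92823.52941
PV of perpetuity: 92823.52941 / (1+0.085)^5 = 61731.86341
Total PV = 79600.96999 + 61731.86341 = 141332.83340

£141332.83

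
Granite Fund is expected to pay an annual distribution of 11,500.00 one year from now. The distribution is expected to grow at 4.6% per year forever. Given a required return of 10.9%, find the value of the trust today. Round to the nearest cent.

182539.68

Growing perpetuity: P = D₁ / (r − g) = 11,500.0000 / (0.109 − 0.046) = 182,539.68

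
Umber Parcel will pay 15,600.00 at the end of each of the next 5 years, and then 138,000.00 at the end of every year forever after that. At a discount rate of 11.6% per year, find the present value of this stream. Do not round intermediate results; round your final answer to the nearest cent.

PV of 5-year annuity: 15,600.00 × [1 − (1+0.116)^−5] / 0.116 = 56796.24423
Perpetuity value at year 5: 138,000.00 / 0.116 = 1189655.17241
PV of perpetuity: 1189655.17241 / (1+0.116)^5 = 687226.85807
Total PV = 56796.24423 + 687226.85807 = 744023.10230

744023.10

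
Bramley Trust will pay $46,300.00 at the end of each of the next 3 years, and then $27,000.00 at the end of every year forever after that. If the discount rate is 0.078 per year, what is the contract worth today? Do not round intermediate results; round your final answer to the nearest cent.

$396071.86

PV of 3-year annuity: $46,300.00 × [1 − (1+0.078)^−3] / 0.078 = 119751.50440
Perpetuity value at year 3: $27,000.00 / 0.078 = 346153.84615
PV of perpetuity: 346153.84615 / (1+0.078)^3 = 276320.35547
Total PV = 119751.50440 + 276320.35547 = 396071.85987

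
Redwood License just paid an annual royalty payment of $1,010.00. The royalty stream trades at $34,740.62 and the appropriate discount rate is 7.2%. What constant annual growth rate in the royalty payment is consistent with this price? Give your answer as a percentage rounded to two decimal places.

P = D₀(1+g)/(r−g) ⇒ P(r−g) = D₀(1+g) ⇒ g(P+D₀) = P·r − D₀
g = (P·r − D₀)/(P + D₀) = ($34,740.62×0.072 − $1,010.00) / ($34,740.62 + $1,010.00) = 0.041715

4.17%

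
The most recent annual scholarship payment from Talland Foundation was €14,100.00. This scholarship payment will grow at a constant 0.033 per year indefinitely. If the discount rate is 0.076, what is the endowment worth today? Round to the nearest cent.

D₁ = D₀ × (1 + g) = €14,100.00 × 1.033 = €14,565.3000
Growing perpetuity: P = D₁ / (r − g) = €14,565.3000 / (0.076 − 0.033) = €338,727.91

€338727.91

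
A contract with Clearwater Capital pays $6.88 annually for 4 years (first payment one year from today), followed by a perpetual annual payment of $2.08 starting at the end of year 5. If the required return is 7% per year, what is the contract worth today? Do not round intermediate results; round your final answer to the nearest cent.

PV of 4-year annuity: $6.88 × [1 − (1+0.07)^−4] / 0.07 = 23.30401
Perpetuity value at year 4: $2.08 / 0.07 = 29.71429
PV of perpetuity: 29.71429 / (1+0.07)^4 = 22.66889
Total PV = 23.30401 + 22.66889 = 45.97290

$45.97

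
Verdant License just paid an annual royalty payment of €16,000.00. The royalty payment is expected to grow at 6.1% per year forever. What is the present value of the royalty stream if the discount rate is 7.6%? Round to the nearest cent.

€1131733.33

D₁ = D₀ × (1 + g) = €16,000.00 × 1.061 = €16,976.0000
Growing perpetuity: P = D₁ / (r − g) = €16,976.0000 / (0.076 − 0.061) = €1,131,733.33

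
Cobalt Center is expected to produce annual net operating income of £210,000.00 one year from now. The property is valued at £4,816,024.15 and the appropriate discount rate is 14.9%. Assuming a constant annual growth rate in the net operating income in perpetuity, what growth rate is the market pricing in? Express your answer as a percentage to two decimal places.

10.54%

P = D₁/(r−g) ⇒ g = r − D₁/P = 0.149 − £210,000.00/£4,816,024.15 = 0.105396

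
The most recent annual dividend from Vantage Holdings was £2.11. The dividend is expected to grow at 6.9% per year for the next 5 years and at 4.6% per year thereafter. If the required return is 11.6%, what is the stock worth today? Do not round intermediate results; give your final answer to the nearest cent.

D_1 = 2.25559
D_2 = 2.41123
D_3 = 2.57760
D_4 = 2.75545
D_5 = 2.94558
Terminal value at year 5: TV = D_5×(1+g_2)/(r−g_2) = 3.08108/0.07 = 44.01540
P_0 = D_1/(1+r)^1 + D_2/(1+r)^2 + D_3/(1+r)^3 + D_4/(1+r)^4 + D_5/(1+r)^5 + TV/(1+r)^5
    = 2.02114 + 1.93602 + 1.85448 + 1.77638 + 1.70157 + 25.42633 = 34.71592

£34.72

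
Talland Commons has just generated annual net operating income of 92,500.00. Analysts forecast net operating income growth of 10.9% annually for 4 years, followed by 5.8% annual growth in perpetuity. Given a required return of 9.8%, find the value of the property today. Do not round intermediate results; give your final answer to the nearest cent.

2925511.60

D_1 = 102582.50000
D_2 = 113763.99250
D_3 = 126164.26768
D_4 = 139916.17286
Terminal value at year 4: TV = D_4×(1+g_2)/(r−g_2) = 148031.31089/0.04 = 3700782.77214
P_0 = D_1/(1+r)^1 + D_2/(1+r)^2 + D_3/(1+r)^3 + D_4/(1+r)^4 + TV/(1+r)^4
    = 93426.68488 + 94362.65349 + 95307.99884 + 96262.81485 + 2546151.45288 = 2925511.60494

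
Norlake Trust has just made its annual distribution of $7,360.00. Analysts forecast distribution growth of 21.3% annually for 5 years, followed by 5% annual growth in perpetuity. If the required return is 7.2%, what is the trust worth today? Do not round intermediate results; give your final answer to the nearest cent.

D_1 = 8927.68000
D_2 = 10829.27584
D_3 = 13135.91159
D_4 = 15933.86076
D_5 = 19327.77311
Terminal value at year 5: TV = D_5×(1+g_2)/(r−g_2) = 20294.16176/0.022 = 922461.89824
P_0 = D_1/(1+r)^1 + D_2/(1+r)^2 + D_3/(1+r)^3 + D_4/(1+r)^4 + D_5/(1+r)^5 + TV/(1+r)^5
    = 8328.05970 + 9423.44815 + 10662.91288 + 12065.40422 + 13652.36504 + 651590.14943 = 705722.33942

$705722.34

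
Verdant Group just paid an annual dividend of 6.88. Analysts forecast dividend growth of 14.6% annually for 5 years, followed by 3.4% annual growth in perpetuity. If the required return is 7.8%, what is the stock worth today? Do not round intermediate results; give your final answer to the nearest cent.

D_1 = 7.88448
D_2 = 9.03561
D_3 = 10.35481
D_4 = 11.86662
D_5 = 13.59914
Terminal value at year 5: TV = D_5×(1+g_2)/(r−g_2) = 14.06151/0.044 = 319.57985
P_0 = D_1/(1+r)^1 + D_2/(1+r)^2 + D_3/(1+r)^3 + D_4/(1+r)^4 + D_5/(1+r)^5 + TV/(1+r)^5
    = 7.31399 + 7.77535 + 8.26582 + 8.78723 + 9.34152 + 219.52581 = 261.00972

261.01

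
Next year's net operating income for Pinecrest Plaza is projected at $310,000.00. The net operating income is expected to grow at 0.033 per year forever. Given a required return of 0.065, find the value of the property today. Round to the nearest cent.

Growing perpetuity: P = D₁ / (r − g) = $310,000.0000 / (0.065 − 0.033) = $9,687,500.00

$9687500.00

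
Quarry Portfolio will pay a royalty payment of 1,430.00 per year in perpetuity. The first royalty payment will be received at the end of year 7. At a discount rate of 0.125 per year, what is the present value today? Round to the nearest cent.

5643.01

Value at end of year 6: C / r = 1,430.00 / 0.125 = 11,440.0000
Discount to today: PV = 11,440.0000 / (1 + 0.125)^6 = 11,440.0000 / 2.027287 = 5,643.01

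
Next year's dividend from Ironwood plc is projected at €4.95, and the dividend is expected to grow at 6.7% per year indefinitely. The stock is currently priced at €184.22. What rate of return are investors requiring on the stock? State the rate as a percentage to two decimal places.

9.39%

P = D₁/(r − g) ⇒ r = D₁/P + g = €4.9500/€184.22 + 0.067 = 0.026870 + 0.067 = 0.093870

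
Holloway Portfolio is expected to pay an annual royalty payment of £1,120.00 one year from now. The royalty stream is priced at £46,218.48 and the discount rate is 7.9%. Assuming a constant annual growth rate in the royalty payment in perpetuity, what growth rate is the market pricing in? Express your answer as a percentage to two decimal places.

P = D₁/(r−g) ⇒ g = r − D₁/P = 0.079 − £1,120.00/£46,218.48 = 0.054767

5.48%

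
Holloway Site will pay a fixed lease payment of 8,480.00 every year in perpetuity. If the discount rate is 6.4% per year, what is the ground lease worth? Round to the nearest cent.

Level perpetuity: PV = C / r = 8,480.00 / 0.064 = 132,500.00

132500.00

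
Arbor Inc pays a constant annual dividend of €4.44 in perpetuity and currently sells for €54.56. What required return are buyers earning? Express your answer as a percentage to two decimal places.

8.14%

P = C/r ⇒ r = C/P = €4.44/€54.56 = 0.081378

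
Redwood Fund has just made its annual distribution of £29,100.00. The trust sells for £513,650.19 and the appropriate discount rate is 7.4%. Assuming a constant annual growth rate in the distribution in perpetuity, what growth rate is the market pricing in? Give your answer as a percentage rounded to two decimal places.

P = D₀(1+g)/(r−g) ⇒ P(r−g) = D₀(1+g) ⇒ g(P+D₀) = P·r − D₀
g = (P·r − D₀)/(P + D₀) = (£513,650.19×0.074 − £29,100.00) / (£513,650.19 + £29,100.00) = 0.016417

1.64%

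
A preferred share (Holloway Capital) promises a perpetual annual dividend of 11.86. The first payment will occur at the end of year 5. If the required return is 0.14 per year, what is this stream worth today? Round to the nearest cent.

50.16

Value at end of year 4: C / r = 11.86 / 0.14 = 84.7143
Discount to today: PV = 84.7143 / (1 + 0.14)^4 = 84.7143 / 1.688960 = 50.16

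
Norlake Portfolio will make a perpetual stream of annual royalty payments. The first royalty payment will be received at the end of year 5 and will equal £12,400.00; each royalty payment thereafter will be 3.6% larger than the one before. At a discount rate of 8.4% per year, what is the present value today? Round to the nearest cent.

£187095.49

Value at end of year 4: C₁ / (r − g) = £12,400.00 / (0.084 − 0.036) = £258,333.3333
Discount to today: PV = £258,333.3333 / (1 + 0.084)^4 = £258,333.3333 / 1.380757 = £187,095.49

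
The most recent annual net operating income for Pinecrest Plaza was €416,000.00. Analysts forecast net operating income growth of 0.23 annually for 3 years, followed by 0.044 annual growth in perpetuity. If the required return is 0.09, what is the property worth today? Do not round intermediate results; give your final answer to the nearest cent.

€15163545.04

D_1 = 511680.00000
D_2 = 629366.40000
D_3 = 774120.67200
Terminal value at year 3: TV = D_3×(1+g_2)/(r−g_2) = 808181.98157/0.046 = 17569173.51235
P_0 = D_1/(1+r)^1 + D_2/(1+r)^2 + D_3/(1+r)^3 + TV/(1+r)^3
    = 469431.19266 + 529725.10731 + 597763.19449 + 13566625.54456 = 15163545.03903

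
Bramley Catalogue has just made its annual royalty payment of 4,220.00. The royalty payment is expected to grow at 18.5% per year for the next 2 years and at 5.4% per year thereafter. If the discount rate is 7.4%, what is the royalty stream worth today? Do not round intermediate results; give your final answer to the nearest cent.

280532.75

D_1 = 5000.70000
D_2 = 5925.82950
Terminal value at year 2: TV = D_2×(1+g_2)/(r−g_2) = 6245.82429/0.02 = 312291.21465
P_0 = D_1/(1+r)^1 + D_2/(1+r)^2 + TV/(1+r)^2
    = 4656.14525 + 5137.36697 + 270739.23918 = 280532.75140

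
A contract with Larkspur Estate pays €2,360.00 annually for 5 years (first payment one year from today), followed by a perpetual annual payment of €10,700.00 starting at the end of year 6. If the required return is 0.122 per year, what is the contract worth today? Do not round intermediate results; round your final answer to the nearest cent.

€57789.45

PV of 5-year annuity: €2,360.00 × [1 − (1+0.122)^−5] / 0.122 = 8465.28958
Perpetuity value at year 5: €10,700.00 / 0.122 = 87704.91803
PV of perpetuity: 87704.91803 / (1+0.122)^5 = 49324.15597
Total PV = 8465.28958 + 49324.15597 = 57789.44555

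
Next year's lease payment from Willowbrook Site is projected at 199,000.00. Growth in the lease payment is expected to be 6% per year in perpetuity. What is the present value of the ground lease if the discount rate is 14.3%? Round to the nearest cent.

Growing perpetuity: P = D₁ / (r − g) = 199,000.0000 / (0.143 − 0.06) = 2,397,590.36

2397590.36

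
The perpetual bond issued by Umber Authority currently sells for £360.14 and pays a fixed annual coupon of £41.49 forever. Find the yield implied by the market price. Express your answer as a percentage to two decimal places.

P = C/r ⇒ r = C/P = £41.49/£360.14 = 0.115205

11.52%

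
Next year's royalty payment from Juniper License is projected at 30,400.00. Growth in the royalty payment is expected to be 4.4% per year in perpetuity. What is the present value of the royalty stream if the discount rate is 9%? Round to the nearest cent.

660869.57

Growing perpetuity: P = D₁ / (r − g) = 30,400.0000 / (0.09 − 0.044) = 660,869.57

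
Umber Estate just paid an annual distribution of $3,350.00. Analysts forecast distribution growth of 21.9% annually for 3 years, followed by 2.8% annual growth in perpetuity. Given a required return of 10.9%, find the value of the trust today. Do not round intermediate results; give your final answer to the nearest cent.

$68642.50

D_1 = 4083.65000
D_2 = 4977.96935
D_3 = 6068.14464
Terminal value at year 3: TV = D_3×(1+g_2)/(r−g_2) = 6238.05269/0.081 = 77012.99614
P_0 = D_1/(1+r)^1 + D_2/(1+r)^2 + D_3/(1+r)^3 + TV/(1+r)^3
    = 3682.28133 + 4047.52114 + 4448.98852 + 56463.70620 = 68642.49720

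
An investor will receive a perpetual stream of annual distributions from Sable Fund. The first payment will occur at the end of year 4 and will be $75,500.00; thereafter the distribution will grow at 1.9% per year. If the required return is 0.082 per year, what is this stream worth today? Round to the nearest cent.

Value at end of year 3: C₁ / (r − g) = $75,500.00 / (0.082 − 0.019) = $1,198,412.6984
Discount to today: PV = $1,198,412.6984 / (1 + 0.082)^3 = $1,198,412.6984 / 1.266723 = $946,072.94

$946072.94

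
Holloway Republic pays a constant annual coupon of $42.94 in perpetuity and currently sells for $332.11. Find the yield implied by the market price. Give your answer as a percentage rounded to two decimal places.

12.93%

P = C/r ⇒ r = C/P = $42.94/$332.11 = 0.129295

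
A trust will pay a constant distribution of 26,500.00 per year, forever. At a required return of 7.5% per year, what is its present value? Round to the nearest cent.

353333.33

Level perpetuity: PV = C / r = 26,500.00 / 0.075 = 353,333.33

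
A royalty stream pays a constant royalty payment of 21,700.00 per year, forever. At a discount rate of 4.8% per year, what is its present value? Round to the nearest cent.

Level perpetuity: PV = C / r = 21,700.00 / 0.048 = 452,083.33

452083.33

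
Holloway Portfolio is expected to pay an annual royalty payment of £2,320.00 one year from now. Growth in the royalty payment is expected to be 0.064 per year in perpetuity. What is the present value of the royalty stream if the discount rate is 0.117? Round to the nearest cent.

£43773.58

Growing perpetuity: P = D₁ / (r − g) = £2,320.0000 / (0.117 − 0.064) = £43,773.58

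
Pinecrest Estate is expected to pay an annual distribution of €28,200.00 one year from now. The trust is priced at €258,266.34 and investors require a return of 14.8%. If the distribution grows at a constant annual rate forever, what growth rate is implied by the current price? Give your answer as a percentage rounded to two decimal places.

P = D₁/(r−g) ⇒ g = r − D₁/P = 0.148 − €28,200.00/€258,266.34 = 0.038810

3.88%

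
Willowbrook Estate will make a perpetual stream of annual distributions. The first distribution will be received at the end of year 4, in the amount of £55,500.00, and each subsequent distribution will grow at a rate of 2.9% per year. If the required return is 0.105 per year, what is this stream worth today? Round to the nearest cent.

£541243.33

Value at end of year 3: C₁ / (r − g) = £55,500.00 / (0.105 − 0.029) = £730,263.1579
Discount to today: PV = £730,263.1579 / (1 + 0.105)^3 = £730,263.1579 / 1.349233 = £541,243.33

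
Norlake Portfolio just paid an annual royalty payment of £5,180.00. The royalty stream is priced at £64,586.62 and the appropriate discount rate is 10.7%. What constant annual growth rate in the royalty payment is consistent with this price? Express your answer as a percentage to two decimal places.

2.48%

P = D₀(1+g)/(r−g) ⇒ P(r−g) = D₀(1+g) ⇒ g(P+D₀) = P·r − D₀
g = (P·r − D₀)/(P + D₀) = (£64,586.62×0.107 − £5,180.00) / (£64,586.62 + £5,180.00) = 0.024808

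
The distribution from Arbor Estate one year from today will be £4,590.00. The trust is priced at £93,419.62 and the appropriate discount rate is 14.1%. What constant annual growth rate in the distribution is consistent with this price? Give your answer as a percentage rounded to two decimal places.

9.19%

P = D₁/(r−g) ⇒ g = r − D₁/P = 0.141 − £4,590.00/£93,419.62 = 0.091867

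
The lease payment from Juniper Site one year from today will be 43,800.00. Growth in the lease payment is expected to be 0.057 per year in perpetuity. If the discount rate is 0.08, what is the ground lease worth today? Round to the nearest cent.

1904347.83

Growing perpetuity: P = D₁ / (r − g) = 43,800.0000 / (0.08 − 0.057) = 1,904,347.83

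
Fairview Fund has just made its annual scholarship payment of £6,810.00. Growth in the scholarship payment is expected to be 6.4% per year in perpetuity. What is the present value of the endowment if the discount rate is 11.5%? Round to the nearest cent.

£142075.29

D₁ = D₀ × (1 + g) = £6,810.00 × 1.064 = £7,245.8400
Growing perpetuity: P = D₁ / (r − g) = £7,245.8400 / (0.115 − 0.064) = £142,075.29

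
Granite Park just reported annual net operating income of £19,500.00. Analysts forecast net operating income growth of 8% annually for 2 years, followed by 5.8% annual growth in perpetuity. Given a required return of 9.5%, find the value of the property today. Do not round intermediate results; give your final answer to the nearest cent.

D_1 = 21060.00000
D_2 = 22744.80000
Terminal value at year 2: TV = D_2×(1+g_2)/(r−g_2) = 24063.99840/0.037 = 650378.33514
P_0 = D_1/(1+r)^1 + D_2/(1+r)^2 + TV/(1+r)^2
    = 19232.87671 + 18969.41265 + 542422.66436 = 580624.95372

£580624.95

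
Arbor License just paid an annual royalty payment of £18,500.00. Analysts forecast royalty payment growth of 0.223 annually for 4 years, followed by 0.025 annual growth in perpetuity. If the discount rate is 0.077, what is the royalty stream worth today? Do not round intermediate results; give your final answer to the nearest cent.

£709081.94

D_1 = 22625.50000
D_2 = 27670.98650
D_3 = 33841.61649
D_4 = 41388.29697
Terminal value at year 4: TV = D_4×(1+g_2)/(r−g_2) = 42423.00439/0.052 = 815827.00752
P_0 = D_1/(1+r)^1 + D_2/(1+r)^2 + D_3/(1+r)^3 + D_4/(1+r)^4 + TV/(1+r)^4
    = 21007.89229 + 23855.75884 + 27089.68716 + 30762.01243 + 606366.59123 = 709081.94196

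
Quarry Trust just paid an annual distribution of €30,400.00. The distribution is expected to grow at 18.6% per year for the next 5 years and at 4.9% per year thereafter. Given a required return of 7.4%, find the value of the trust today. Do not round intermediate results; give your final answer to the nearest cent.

D_1 = 36054.40000
D_2 = 42760.51840
D_3 = 50713.97482
D_4 = 60146.77414
D_5 = 71334.07413
Terminal value at year 5: TV = D_5×(1+g_2)/(r−g_2) = 74829.44376/0.025 = 2993177.75046
P_0 = D_1/(1+r)^1 + D_2/(1+r)^2 + D_3/(1+r)^3 + D_4/(1+r)^4 + D_5/(1+r)^5 + TV/(1+r)^5
    = 33570.20484 + 37071.00833 + 40936.88629 + 45205.90981 + 49920.12015 + 2094648.24138 = 2301352.37080

€2301352.37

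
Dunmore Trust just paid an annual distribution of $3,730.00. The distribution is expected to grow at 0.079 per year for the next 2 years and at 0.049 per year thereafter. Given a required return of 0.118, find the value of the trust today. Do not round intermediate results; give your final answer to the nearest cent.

$59893.72

D_1 = 4024.67000
D_2 = 4342.61893
Terminal value at year 2: TV = D_2×(1+g_2)/(r−g_2) = 4555.40726/0.069 = 66020.39504
P_0 = D_1/(1+r)^1 + D_2/(1+r)^2 + TV/(1+r)^2
    = 3599.88372 + 3474.30638 + 52819.52746 = 59893.71756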